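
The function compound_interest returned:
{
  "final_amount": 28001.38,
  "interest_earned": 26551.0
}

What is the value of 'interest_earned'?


26551.0


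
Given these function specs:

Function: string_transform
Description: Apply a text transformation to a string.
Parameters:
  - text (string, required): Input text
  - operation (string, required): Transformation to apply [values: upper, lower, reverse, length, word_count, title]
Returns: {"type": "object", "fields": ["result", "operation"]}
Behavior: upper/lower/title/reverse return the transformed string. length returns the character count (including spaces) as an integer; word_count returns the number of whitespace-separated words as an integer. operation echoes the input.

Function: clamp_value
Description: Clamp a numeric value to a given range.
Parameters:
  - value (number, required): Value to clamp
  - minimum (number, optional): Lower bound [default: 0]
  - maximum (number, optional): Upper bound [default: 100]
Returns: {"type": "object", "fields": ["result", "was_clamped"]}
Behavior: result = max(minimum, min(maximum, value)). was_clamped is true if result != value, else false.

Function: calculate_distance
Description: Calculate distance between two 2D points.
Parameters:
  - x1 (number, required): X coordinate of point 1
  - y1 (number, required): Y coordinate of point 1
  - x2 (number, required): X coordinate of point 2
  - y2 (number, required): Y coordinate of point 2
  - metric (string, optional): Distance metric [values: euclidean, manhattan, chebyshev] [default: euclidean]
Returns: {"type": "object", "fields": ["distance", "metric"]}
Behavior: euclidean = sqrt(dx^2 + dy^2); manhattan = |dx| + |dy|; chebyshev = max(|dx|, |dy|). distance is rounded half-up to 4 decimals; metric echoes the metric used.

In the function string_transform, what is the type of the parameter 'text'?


The string_transform spec declares:
  - text (string, required): Input text
Type:
string


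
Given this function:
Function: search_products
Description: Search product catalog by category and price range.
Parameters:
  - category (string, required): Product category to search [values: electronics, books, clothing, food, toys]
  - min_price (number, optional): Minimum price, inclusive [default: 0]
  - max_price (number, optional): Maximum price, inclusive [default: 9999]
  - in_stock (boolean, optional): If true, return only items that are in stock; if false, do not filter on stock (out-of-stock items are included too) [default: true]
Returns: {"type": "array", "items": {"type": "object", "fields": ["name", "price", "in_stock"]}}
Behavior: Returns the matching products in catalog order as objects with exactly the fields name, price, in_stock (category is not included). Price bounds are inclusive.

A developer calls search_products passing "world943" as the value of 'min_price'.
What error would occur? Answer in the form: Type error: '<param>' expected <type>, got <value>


Spec: 'min_price' is declared as number; "world943" is a string.
Type error: 'min_price' expected number, got "world943"


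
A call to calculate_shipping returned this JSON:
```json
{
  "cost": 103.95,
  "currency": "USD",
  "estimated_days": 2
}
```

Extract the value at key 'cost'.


103.95


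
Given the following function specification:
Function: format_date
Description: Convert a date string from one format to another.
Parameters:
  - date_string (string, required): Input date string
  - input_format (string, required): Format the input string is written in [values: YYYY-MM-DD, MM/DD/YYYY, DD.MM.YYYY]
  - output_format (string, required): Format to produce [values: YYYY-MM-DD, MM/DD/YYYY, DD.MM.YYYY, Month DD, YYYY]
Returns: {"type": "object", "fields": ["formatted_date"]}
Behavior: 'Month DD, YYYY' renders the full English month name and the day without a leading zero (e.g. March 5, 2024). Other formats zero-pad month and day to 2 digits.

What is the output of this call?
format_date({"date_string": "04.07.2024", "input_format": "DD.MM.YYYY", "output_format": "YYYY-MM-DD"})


Parse '04.07.2024' as DD.MM.YYYY: year=2024, month=7, day=4
Render as YYYY-MM-DD: 2024-07-04
Output:
{"formatted_date": "2024-07-04"}


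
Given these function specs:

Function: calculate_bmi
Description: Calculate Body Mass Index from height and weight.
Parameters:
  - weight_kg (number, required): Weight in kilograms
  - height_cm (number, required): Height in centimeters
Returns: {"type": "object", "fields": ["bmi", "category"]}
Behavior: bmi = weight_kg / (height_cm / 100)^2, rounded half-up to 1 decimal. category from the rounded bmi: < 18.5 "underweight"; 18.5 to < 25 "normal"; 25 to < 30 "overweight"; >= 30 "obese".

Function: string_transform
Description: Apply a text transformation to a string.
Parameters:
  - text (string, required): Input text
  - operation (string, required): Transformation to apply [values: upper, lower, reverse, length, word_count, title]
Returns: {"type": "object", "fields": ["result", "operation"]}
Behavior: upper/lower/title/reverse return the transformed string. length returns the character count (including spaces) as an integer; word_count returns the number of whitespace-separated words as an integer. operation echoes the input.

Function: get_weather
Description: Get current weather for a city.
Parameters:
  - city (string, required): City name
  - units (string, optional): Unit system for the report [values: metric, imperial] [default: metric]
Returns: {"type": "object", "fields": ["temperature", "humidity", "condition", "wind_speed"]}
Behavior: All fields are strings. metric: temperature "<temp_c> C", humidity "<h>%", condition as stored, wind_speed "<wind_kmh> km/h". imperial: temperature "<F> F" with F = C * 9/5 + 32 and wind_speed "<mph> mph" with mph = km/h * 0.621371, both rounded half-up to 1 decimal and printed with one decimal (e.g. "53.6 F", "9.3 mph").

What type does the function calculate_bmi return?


The calculate_bmi spec declares Returns: {"type": "object", "fields": ["bmi", "category"]}
Type:
object


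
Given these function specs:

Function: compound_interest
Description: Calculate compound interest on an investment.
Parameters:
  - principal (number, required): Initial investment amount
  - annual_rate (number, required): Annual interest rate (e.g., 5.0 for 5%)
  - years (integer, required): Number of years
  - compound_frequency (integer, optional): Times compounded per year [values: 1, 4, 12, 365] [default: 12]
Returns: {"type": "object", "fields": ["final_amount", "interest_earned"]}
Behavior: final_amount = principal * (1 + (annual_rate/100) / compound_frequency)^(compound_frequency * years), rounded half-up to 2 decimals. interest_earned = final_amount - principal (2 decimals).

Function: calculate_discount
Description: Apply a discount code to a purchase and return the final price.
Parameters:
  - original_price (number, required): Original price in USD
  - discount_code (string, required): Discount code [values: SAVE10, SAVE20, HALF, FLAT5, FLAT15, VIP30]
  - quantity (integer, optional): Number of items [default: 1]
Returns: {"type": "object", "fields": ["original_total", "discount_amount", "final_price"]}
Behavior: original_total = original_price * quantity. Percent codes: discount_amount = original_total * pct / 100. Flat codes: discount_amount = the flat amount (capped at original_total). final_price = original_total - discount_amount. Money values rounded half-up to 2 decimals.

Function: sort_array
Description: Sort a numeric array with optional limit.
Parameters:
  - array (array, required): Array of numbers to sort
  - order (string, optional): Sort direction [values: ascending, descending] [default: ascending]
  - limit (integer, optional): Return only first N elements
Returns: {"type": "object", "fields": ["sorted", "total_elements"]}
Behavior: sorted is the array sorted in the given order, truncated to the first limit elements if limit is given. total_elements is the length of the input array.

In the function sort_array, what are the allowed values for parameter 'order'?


The sort_array spec declares:
  - order (string, optional): Sort direction [values: ascending, descending] [default: ascending]
Allowed values:
ascending, descending


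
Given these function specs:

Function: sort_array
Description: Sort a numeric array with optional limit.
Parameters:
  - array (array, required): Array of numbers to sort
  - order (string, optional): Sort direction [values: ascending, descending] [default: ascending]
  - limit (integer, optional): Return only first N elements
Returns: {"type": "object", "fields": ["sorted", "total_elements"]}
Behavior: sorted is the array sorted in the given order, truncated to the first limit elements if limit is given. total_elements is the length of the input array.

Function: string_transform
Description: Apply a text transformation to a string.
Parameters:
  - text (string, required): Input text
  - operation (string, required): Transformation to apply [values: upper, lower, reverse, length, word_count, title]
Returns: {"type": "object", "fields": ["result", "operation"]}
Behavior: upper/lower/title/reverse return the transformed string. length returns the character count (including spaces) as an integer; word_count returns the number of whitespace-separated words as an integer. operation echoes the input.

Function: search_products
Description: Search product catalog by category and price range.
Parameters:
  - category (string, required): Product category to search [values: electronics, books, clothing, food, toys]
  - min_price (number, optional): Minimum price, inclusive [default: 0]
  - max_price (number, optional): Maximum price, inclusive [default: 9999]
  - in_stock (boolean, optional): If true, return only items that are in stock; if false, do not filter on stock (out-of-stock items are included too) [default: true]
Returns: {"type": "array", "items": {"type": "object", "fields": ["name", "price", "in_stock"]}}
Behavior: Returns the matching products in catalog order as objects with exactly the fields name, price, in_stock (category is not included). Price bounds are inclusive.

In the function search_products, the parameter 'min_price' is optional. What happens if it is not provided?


The search_products spec declares:
  - min_price (number, optional): Minimum price, inclusive [default: 0]
It defaults to 0


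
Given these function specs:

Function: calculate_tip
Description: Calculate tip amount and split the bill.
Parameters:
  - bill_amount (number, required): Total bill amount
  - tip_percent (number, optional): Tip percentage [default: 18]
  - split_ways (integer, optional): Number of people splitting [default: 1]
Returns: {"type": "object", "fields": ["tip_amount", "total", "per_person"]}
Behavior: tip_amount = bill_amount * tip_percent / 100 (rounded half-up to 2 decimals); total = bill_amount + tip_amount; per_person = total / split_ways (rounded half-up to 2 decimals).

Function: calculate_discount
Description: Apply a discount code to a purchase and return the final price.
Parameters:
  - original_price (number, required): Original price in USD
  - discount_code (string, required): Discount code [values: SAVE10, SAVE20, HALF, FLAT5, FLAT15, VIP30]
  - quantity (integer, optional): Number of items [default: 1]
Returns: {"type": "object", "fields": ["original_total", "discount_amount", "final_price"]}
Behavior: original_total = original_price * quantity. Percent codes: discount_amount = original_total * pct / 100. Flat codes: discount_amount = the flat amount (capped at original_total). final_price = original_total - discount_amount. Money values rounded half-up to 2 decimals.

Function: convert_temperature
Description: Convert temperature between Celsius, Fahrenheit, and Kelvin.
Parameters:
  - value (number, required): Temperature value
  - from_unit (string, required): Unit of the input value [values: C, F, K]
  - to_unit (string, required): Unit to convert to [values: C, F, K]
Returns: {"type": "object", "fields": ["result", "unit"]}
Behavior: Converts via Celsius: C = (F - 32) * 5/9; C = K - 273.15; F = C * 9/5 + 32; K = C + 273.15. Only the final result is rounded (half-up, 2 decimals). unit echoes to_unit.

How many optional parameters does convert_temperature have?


Parameters of convert_temperature: value (required), from_unit (required), to_unit (required)
Optional count:
0


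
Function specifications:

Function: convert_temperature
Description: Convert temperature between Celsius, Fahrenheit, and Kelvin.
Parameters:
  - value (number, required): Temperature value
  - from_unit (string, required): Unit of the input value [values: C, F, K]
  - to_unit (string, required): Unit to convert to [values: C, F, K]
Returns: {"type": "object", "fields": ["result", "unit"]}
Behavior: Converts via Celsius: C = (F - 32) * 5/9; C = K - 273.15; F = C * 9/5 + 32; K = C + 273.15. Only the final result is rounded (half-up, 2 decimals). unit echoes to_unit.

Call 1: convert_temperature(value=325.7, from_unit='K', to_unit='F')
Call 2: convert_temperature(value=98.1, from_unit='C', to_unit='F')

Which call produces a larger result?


Call 1:
  To C: 325.7 - 273.15 = 52.55
  To F: 52.55 * 9/5 + 32 = 126.59
  Round to 2 decimals: 126.59
  -> 126.59 F
Call 2:
  Input already in C: 98.1
  To F: 98.1 * 9/5 + 32 = 208.58
  Round to 2 decimals: 208.58
  -> 208.58 F
Call 2 (208.58 F)


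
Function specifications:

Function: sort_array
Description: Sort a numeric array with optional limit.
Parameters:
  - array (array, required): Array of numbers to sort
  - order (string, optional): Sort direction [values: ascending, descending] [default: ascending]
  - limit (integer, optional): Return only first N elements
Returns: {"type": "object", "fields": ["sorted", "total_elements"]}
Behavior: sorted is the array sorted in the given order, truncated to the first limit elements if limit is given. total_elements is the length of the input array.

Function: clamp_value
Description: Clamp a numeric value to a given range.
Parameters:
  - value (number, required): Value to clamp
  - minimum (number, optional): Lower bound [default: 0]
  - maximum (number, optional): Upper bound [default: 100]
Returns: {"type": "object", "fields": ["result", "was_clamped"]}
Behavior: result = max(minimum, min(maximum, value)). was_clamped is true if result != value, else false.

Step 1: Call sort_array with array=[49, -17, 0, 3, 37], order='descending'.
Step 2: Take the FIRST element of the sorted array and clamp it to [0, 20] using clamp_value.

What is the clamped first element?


Step 1: sort_array(order=descending)
  sorted: [49, 37, 3, 0, -17]
  -> first element = 49
Step 2: clamp_value(value=49, minimum=0, maximum=20)
  result = max(0, min(20, 49)) = max(0, 20) = 20
  was_clamped = (20 != 49) = true
  -> result = 20
20


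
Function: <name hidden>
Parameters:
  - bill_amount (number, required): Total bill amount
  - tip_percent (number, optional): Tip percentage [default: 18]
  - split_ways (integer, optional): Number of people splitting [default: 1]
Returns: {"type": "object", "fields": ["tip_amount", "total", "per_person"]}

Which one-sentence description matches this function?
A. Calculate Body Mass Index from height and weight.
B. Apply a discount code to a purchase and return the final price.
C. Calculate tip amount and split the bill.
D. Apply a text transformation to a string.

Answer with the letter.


Parameters bill_amount, tip_percent, split_ways and return ["tip_amount", "total", "per_person"] fit: Calculate tip amount and split the bill.
C


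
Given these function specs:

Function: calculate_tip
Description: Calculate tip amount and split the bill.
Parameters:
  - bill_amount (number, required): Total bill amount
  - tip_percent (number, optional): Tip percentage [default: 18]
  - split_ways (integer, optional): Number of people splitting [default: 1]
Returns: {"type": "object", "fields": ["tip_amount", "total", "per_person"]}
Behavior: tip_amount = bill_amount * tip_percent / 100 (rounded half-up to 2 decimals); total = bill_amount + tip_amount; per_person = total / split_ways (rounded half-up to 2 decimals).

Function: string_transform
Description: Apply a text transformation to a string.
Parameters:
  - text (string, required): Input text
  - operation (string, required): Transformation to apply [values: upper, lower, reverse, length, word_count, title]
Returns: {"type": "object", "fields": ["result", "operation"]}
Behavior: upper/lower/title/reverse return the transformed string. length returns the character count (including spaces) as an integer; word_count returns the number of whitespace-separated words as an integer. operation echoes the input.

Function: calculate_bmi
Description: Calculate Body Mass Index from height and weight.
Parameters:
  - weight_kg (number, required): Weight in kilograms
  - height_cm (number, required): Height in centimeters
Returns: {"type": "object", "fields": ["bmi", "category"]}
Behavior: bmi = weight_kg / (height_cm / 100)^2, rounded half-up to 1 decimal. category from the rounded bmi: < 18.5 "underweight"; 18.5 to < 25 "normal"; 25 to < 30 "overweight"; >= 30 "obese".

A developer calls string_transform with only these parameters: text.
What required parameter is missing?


Required parameters: text, operation
Provided: text
Missing: operation
operation


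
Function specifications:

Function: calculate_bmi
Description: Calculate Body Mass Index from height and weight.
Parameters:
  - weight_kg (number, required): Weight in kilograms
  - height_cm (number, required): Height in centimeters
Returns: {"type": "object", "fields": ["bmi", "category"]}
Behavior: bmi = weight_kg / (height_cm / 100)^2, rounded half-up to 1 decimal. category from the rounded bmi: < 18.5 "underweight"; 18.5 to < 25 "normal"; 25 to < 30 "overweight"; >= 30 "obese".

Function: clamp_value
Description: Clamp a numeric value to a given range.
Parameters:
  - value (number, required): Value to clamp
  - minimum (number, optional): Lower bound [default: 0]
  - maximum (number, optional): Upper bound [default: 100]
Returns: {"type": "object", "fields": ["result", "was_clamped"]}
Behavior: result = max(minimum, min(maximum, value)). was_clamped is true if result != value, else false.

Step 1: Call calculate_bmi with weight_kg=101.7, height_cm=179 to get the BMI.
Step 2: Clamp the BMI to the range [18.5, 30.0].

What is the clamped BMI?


Step 1: calculate_bmi(weight_kg=101.7, height_cm=179)
  height_m = 179 / 100 = 1.79
  bmi = 101.7 / 1.79^2 = 101.7 / 3.2041 = 31.740582 -> 31.7
  31.7 >= 30 -> obese
  -> bmi = 31.7
Step 2: clamp_value(value=31.7, minimum=18.5, maximum=30.0)
  result = max(18.5, min(30.0, 31.7)) = max(18.5, 30.0) = 30.0
  was_clamped = (30.0 != 31.7) = true
  -> result = 30.0
30.0


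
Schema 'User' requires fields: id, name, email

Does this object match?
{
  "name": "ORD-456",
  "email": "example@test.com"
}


Checking required fields...
Missing: id
Invalid - missing required field 'id'


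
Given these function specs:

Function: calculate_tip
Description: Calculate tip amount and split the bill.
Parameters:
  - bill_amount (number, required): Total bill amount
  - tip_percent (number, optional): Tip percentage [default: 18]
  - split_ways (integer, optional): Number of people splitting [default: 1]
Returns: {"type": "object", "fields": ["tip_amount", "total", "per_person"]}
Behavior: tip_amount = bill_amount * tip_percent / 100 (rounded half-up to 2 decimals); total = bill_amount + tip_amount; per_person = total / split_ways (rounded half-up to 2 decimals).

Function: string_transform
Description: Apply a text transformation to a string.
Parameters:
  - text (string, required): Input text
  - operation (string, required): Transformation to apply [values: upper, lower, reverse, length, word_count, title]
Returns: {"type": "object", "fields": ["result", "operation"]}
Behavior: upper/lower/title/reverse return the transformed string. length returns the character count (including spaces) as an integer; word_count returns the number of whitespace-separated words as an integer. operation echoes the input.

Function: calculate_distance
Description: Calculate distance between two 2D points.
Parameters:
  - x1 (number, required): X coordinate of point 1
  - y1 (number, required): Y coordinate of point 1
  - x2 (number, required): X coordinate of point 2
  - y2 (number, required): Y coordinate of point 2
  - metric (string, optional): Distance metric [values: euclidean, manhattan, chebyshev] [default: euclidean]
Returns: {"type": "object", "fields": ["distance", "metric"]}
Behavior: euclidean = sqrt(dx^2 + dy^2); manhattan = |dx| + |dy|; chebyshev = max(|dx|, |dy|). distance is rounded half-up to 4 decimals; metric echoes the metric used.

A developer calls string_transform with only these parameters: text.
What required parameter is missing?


Required parameters: text, operation
Provided: text
Missing: operation
operation


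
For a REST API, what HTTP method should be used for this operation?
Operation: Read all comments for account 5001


GET = read, POST = create, PUT = update/replace, DELETE = remove
This operation is a read.
GET


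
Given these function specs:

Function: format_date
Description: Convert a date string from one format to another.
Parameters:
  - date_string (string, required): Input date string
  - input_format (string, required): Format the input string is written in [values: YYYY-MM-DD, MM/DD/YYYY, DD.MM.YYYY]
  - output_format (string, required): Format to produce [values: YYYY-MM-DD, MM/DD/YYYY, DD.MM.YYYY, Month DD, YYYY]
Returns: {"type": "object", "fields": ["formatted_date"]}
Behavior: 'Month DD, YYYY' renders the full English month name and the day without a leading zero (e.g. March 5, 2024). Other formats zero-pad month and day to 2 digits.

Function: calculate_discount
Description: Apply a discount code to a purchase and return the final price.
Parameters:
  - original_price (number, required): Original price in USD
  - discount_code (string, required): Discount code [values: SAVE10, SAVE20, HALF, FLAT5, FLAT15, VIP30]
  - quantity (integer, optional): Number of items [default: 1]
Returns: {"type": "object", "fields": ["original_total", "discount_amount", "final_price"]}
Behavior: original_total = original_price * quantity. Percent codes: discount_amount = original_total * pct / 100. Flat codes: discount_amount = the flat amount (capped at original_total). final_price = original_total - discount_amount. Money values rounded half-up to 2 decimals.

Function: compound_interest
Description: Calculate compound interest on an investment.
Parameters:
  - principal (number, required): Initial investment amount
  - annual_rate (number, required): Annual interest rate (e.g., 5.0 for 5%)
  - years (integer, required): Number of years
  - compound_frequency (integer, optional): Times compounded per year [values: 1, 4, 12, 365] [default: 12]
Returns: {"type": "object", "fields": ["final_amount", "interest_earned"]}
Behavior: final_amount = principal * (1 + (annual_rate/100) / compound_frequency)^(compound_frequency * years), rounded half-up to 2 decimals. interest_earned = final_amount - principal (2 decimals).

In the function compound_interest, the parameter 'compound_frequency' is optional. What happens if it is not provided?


The compound_interest spec declares:
  - compound_frequency (integer, optional): Times compounded per year [values: 1, 4, 12, 365] [default: 12]
It defaults to 12


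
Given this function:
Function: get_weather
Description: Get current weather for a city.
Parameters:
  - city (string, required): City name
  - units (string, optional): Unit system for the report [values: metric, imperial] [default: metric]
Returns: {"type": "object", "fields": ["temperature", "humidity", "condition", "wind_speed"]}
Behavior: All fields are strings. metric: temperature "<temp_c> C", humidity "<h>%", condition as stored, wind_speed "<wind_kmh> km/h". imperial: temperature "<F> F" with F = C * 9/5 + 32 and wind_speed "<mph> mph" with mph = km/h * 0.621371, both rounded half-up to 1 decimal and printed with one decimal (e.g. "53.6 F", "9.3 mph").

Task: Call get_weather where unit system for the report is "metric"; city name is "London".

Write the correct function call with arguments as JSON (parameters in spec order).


Mapping each described value to its parameter name:
  'Unit system for the report' -> units = "metric"
  'City name' -> city = "London"
get_weather({"city": "London", "units": "metric"})


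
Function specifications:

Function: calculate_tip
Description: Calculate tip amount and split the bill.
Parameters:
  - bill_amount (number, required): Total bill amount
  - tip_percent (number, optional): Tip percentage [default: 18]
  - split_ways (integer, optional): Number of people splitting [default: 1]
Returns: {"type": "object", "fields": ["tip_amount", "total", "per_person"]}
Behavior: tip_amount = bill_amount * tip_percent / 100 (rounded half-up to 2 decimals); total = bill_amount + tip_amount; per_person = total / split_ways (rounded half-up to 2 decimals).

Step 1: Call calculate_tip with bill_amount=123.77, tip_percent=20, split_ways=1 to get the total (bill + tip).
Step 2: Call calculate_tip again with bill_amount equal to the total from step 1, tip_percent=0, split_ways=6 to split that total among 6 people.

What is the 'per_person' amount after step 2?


Step 1: calculate_tip(bill_amount=123.77, tip_percent=20, split_ways=1)
  tip_amount = 123.77 * 20/100 = 24.754 -> 24.75
  total = 123.77 + 24.75 = 148.52
  per_person = 148.52 / 1 = 148.52 -> 148.52
  -> total = 148.52
Step 2: calculate_tip(bill_amount=148.52, tip_percent=0, split_ways=6)
  tip_amount = 148.52 * 0/100 = 0 -> 0.00
  total = 148.52 + 0.00 = 148.52
  per_person = 148.52 / 6 = 24.753333 -> 24.75
  -> per_person = 24.75
$24.75


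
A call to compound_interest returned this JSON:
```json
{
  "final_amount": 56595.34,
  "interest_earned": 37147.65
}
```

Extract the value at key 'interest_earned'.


37147.65


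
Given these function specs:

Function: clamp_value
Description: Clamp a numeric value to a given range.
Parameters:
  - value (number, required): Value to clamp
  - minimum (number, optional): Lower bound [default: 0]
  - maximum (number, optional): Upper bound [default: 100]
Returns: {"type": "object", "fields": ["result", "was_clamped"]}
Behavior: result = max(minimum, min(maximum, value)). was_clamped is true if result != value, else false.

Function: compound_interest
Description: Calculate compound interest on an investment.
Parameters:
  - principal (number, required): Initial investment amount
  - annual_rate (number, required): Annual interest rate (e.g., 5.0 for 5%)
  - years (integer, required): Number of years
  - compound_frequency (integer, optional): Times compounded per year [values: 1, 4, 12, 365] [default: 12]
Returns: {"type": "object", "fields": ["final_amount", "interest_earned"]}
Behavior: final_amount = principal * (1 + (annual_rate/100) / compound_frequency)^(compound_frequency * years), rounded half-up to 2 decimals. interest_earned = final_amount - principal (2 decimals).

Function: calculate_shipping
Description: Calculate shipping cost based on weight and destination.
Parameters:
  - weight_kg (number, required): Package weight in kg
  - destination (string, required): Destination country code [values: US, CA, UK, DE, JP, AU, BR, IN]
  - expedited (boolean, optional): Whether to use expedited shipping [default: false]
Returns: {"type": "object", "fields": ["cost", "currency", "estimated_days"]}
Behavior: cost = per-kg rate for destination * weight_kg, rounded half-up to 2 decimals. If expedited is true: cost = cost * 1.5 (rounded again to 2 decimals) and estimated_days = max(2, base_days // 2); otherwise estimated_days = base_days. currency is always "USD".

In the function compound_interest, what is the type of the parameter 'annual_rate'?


The compound_interest spec declares:
  - annual_rate (number, required): Annual interest rate (e.g., 5.0 for 5%)
Type:
number


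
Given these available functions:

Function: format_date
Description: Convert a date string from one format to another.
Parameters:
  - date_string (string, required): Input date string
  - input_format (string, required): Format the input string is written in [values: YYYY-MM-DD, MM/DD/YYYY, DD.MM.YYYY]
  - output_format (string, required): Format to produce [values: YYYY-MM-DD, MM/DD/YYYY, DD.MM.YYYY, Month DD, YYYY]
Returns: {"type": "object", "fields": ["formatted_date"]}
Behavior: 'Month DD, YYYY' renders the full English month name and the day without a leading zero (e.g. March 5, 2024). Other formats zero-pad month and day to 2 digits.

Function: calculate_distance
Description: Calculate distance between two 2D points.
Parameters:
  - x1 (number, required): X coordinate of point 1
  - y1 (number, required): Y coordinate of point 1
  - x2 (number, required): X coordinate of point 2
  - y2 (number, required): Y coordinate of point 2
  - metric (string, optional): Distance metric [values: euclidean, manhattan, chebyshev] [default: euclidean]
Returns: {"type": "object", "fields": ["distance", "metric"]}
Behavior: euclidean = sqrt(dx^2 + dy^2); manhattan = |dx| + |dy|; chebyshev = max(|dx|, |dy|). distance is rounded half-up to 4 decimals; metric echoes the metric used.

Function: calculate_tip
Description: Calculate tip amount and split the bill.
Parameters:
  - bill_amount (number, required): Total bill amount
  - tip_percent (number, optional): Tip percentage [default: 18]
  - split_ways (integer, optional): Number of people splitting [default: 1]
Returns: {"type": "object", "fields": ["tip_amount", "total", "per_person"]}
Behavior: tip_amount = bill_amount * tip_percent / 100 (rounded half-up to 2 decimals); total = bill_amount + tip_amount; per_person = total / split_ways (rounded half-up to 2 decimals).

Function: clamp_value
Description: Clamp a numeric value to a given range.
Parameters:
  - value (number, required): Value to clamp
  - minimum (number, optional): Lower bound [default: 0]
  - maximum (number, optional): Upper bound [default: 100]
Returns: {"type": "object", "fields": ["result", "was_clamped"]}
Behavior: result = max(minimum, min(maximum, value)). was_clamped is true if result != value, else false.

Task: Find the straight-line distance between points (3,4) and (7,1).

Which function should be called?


The task needs a function whose description is: Calculate distance between two 2D points.
calculate_distance


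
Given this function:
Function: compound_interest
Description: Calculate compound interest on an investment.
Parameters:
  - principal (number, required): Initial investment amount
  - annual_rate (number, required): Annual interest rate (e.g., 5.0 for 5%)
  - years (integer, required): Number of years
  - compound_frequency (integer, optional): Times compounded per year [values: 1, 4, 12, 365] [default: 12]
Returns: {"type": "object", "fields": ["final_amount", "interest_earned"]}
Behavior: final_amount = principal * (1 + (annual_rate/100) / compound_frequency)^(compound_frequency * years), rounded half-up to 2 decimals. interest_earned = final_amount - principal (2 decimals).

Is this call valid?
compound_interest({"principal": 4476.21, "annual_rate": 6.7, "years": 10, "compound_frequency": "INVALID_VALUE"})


Checking parameter values...
Parameter 'compound_frequency' has value 'INVALID_VALUE' not in allowed: 1, 4, 12, 365
Invalid - 'compound_frequency' must be one of 1, 4, 12, 365


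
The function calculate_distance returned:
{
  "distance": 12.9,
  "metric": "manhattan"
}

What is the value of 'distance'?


12.9


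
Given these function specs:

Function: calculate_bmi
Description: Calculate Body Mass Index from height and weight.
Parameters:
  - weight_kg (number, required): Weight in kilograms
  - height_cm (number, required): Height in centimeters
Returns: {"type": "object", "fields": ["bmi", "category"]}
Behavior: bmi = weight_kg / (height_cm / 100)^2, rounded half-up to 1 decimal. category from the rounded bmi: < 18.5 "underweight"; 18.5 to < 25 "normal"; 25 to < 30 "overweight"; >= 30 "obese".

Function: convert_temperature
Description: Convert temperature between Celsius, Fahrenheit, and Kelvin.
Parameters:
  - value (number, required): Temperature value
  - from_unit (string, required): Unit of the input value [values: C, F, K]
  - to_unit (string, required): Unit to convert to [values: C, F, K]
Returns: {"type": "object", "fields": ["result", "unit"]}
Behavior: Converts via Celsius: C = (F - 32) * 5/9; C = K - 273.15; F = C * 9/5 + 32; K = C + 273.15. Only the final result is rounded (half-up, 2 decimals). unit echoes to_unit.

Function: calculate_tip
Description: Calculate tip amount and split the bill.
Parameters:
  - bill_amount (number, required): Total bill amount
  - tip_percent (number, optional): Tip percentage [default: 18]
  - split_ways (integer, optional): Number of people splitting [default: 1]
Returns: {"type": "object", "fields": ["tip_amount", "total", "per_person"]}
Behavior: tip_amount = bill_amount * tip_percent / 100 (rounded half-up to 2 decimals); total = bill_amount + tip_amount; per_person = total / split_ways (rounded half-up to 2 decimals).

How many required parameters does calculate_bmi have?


Parameters of calculate_bmi: weight_kg (required), height_cm (required)
Required count:
2


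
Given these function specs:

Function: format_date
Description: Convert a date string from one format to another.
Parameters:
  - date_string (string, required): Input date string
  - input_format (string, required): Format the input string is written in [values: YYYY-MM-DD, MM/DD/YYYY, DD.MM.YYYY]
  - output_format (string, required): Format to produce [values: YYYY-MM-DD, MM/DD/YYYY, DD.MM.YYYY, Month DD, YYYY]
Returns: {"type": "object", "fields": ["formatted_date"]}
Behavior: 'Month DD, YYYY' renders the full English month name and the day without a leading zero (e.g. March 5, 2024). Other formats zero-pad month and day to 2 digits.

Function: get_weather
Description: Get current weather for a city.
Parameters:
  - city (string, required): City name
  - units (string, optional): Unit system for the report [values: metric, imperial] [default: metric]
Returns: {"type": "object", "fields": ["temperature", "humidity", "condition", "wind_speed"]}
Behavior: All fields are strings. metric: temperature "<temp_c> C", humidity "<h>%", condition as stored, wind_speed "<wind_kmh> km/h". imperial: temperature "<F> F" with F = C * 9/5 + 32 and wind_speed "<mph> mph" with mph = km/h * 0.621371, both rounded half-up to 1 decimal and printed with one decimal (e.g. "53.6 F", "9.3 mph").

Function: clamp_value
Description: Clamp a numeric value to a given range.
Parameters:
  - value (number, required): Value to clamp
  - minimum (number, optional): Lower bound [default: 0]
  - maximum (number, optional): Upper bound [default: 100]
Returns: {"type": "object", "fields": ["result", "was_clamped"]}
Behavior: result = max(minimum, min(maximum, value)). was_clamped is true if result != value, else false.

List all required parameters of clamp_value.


Parameters of clamp_value and their required/optional flag:
  value: required
  minimum: optional
  maximum: optional
value


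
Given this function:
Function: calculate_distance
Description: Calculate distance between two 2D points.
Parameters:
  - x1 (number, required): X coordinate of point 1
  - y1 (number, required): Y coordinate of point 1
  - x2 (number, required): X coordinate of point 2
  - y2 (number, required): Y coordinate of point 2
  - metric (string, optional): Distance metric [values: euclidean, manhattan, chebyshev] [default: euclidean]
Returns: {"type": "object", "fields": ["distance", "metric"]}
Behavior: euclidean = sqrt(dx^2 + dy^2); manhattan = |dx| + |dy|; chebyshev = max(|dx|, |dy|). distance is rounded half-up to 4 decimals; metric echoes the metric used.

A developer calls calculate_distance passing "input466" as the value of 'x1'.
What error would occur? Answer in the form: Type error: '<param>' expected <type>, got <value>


Spec: 'x1' is declared as number; "input466" is a string.
Type error: 'x1' expected number, got "input466"


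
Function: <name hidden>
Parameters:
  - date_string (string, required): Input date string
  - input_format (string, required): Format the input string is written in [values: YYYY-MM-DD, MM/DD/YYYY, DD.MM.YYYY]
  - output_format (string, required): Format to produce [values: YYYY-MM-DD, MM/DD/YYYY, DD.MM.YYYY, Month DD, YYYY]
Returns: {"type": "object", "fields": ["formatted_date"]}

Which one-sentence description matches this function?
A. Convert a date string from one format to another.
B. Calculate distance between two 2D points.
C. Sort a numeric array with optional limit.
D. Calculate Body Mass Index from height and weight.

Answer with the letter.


Parameters date_string, input_format, output_format and return ["formatted_date"] fit: Convert a date string from one format to another.
A


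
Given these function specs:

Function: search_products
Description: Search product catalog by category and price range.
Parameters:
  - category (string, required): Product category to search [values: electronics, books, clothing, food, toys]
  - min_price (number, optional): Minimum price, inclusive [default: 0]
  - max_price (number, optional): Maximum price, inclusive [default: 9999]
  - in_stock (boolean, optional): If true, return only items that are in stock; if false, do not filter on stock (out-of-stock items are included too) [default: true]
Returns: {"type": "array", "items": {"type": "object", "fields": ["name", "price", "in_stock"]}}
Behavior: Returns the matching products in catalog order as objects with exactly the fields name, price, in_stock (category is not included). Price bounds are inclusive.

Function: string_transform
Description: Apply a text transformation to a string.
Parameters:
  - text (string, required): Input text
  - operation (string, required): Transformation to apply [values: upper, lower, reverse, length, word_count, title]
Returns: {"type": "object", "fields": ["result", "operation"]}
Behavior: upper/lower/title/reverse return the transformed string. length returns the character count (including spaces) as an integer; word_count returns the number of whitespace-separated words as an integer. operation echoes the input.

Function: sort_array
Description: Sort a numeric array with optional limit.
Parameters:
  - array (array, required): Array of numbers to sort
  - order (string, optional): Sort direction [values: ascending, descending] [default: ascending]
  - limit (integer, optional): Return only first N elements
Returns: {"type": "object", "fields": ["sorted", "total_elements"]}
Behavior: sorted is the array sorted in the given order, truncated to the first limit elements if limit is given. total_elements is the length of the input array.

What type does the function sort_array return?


The sort_array spec declares Returns: {"type": "object", "fields": ["sorted", "total_elements"]}
Type:
object


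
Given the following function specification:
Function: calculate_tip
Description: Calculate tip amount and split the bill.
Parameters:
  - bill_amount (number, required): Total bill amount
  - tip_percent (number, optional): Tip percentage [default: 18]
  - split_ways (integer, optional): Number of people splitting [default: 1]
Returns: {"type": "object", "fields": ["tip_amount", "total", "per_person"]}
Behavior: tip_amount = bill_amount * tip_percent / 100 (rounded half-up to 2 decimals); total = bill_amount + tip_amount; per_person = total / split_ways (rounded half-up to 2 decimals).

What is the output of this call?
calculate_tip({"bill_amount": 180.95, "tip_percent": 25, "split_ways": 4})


tip_amount = 180.95 * 25/100 = 45.2375 -> 45.24
total = 180.95 + 45.24 = 226.19
per_person = 226.19 / 4 = 56.5475 -> 56.55
Output:
{"tip_amount": 45.24, "total": 226.19, "per_person": 56.55}


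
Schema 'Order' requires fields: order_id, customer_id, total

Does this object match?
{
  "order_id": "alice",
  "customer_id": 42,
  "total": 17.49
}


Checking required fields... All present.
Valid - all required fields present


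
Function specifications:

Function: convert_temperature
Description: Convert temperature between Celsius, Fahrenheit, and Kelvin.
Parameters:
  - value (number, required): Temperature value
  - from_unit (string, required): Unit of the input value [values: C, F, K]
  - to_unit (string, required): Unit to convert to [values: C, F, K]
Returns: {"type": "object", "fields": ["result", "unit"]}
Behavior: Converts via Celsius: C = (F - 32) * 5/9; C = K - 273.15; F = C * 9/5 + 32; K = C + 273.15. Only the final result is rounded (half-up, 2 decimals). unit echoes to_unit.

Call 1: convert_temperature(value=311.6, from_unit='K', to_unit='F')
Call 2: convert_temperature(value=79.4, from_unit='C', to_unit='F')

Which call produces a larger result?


Call 1:
  To C: 311.6 - 273.15 = 38.45
  To F: 38.45 * 9/5 + 32 = 101.21
  Round to 2 decimals: 101.21
  -> 101.21 F
Call 2:
  Input already in C: 79.4
  To F: 79.4 * 9/5 + 32 = 174.92
  Round to 2 decimals: 174.92
  -> 174.92 F
Call 2 (174.92 F)
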